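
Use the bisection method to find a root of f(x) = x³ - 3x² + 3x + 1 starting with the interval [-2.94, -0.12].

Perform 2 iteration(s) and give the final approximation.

f(x) = x³ - 3x² + 3x + 1
Initial interval: [-2.94, -0.12]

Iteration 1:
  c_1 = (-2.940000 + (-0.120000))/2 = -1.530000
  f(c_1) = f(-1.530000) = -14.194277
  f(a) × f(c) ≥ 0, new interval: [-1.530000, -0.120000]
Iteration 2:
  c_2 = (-1.530000 + (-0.120000))/2 = -0.825000
  f(c_2) = f(-0.825000) = -4.078391
  f(a) × f(c) ≥ 0, new interval: [-0.825000, -0.120000]

After 2 iteration(s), the approximation is c_2 = -0.825000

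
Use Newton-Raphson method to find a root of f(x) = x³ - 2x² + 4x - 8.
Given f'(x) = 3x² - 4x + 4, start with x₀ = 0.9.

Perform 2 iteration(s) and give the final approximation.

f(x) = x³ - 2x² + 4x - 8
f'(x) = 3x² - 4x + 4
x₀ = 0.9

Newton-Raphson formula: x_{n+1} = x_n - f(x_n)/f'(x_n)

Iteration 1:
  f(0.900000) = -5.291000
  f'(0.900000) = 2.830000
  x_1 = 0.900000 - (-5.291000)/2.830000 = 2.769611
Iteration 2:
  f(2.769611) = 8.981939
  f'(2.769611) = 15.933795
  x_2 = 2.769611 - 8.981939/15.933795 = 2.205908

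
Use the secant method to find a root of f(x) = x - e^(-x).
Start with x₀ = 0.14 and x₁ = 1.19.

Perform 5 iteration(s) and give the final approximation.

f(x) = x - e^(-x)
x₀ = 0.14, x₁ = 1.19

Secant formula: x_{n+1} = x_n - f(x_n)(x_n - x_{n-1})/(f(x_n) - f(x_{n-1}))

Iteration 1:
  f(0.140000) = -0.729358
  f(1.190000) = 0.885779
  x_2 = 1.190000 - 0.885779×(1.190000 - 0.140000)/(0.885779 - (-0.729358))
       = 0.614156
Iteration 2:
  f(1.190000) = 0.885779
  f(0.614156) = 0.073058
  x_3 = 0.614156 - 0.073058×(0.614156 - 1.190000)/(0.073058 - 0.885779)
       = 0.562391
Iteration 3:
  f(0.614156) = 0.073058
  f(0.562391) = -0.007454
  x_4 = 0.562391 - (-0.007454)×(0.562391 - 0.614156)/(-0.007454 - 0.073058)
       = 0.567183
Iteration 4:
  f(0.562391) = -0.007454
  f(0.567183) = 0.000063
  x_5 = 0.567183 - 0.000063×(0.567183 - 0.562391)/(0.000063 - (-0.007454))
       = 0.567143
Iteration 5:
  f(0.567183) = 0.000063
  f(0.567143) = 0.000000
  x_6 = 0.567143 - 0.000000×(0.567143 - 0.567183)/(0.000000 - 0.000063)
       = 0.567143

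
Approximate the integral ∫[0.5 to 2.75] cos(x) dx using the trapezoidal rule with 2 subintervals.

f(x) = cos(x)
a = 0.5, b = 2.75, n = 2
h = (b - a)/n = 1.125000

Trapezoidal rule: (h/2)[f(x₀) + 2f(x₁) + 2f(x₂) + ... + f(xₙ)]

x_0 = 0.5000, f(x_0) = 0.877583, coefficient = 1
x_1 = 1.6250, f(x_1) = -0.054177, coefficient = 2
x_2 = 2.7500, f(x_2) = -0.924302, coefficient = 1

I ≈ (1.125000/2) × -0.155074 = -0.087229
Exact value: -0.097765
Error: 0.010535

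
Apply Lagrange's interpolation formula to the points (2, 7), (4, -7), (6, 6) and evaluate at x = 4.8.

Lagrange interpolation formula:
P(x) = Σ yᵢ × Lᵢ(x)
where Lᵢ(x) = Π_{j≠i} (x - xⱼ)/(xᵢ - xⱼ)

L_0(4.8) = (4.8 - 4)/(2 - 4) × (4.8 - 6)/(2 - 6) = -0.120000
L_1(4.8) = (4.8 - 2)/(4 - 2) × (4.8 - 6)/(4 - 6) = 0.840000
L_2(4.8) = (4.8 - 2)/(6 - 2) × (4.8 - 4)/(6 - 4) = 0.280000

P(4.8) = 7×L_0(4.8) + (-7)×L_1(4.8) + 6×L_2(4.8)
P(4.8) = -5.040000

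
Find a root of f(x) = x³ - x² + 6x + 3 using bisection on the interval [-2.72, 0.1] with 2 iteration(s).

f(x) = x³ - x² + 6x + 3
Initial interval: [-2.72, 0.1]

Iteration 1:
  c_1 = (-2.720000 + 0.100000)/2 = -1.310000
  f(c_1) = f(-1.310000) = -8.824191
  f(a) × f(c) ≥ 0, new interval: [-1.310000, 0.100000]
Iteration 2:
  c_2 = (-1.310000 + 0.100000)/2 = -0.605000
  f(c_2) = f(-0.605000) = -1.217470
  f(a) × f(c) ≥ 0, new interval: [-0.605000, 0.100000]

After 2 iteration(s), the approximation is c_2 = -0.605000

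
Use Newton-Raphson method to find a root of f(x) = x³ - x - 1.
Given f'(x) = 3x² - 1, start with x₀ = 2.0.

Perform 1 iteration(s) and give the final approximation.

f(x) = x³ - x - 1
f'(x) = 3x² - 1
x₀ = 2.0

Newton-Raphson formula: x_{n+1} = x_n - f(x_n)/f'(x_n)

Iteration 1:
  f(2.000000) = 5.000000
  f'(2.000000) = 11.000000
  x_1 = 2.000000 - 5.000000/11.000000 = 1.545455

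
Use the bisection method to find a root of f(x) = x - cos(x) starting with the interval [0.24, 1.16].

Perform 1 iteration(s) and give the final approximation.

f(x) = x - cos(x)
Initial interval: [0.24, 1.16]

Iteration 1:
  c_1 = (0.240000 + 1.160000)/2 = 0.700000
  f(c_1) = f(0.700000) = -0.064842
  f(a) × f(c) ≥ 0, new interval: [0.700000, 1.160000]

After 1 iteration(s), the approximation is c_1 = 0.700000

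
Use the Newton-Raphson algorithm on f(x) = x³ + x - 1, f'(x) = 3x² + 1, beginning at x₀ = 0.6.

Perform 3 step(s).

f(x) = x³ + x - 1
f'(x) = 3x² + 1
x₀ = 0.6

Newton-Raphson formula: x_{n+1} = x_n - f(x_n)/f'(x_n)

Iteration 1:
  f(0.600000) = -0.184000
  f'(0.600000) = 2.080000
  x_1 = 0.600000 - (-0.184000)/2.080000 = 0.688462
Iteration 2:
  f(0.688462) = 0.014778
  f'(0.688462) = 2.421938
  x_2 = 0.688462 - 0.014778/2.421938 = 0.682360
Iteration 3:
  f(0.682360) = 0.000077
  f'(0.682360) = 2.396845
  x_3 = 0.682360 - 0.000077/2.396845 = 0.682328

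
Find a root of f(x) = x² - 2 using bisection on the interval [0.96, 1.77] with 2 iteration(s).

f(x) = x² - 2
Initial interval: [0.96, 1.77]

Iteration 1:
  c_1 = (0.960000 + 1.770000)/2 = 1.365000
  f(c_1) = f(1.365000) = -0.136775
  f(a) × f(c) ≥ 0, new interval: [1.365000, 1.770000]
Iteration 2:
  c_2 = (1.365000 + 1.770000)/2 = 1.567500
  f(c_2) = f(1.567500) = 0.457056
  f(a) × f(c) < 0, new interval: [1.365000, 1.567500]

After 2 iteration(s), the approximation is c_2 = 1.567500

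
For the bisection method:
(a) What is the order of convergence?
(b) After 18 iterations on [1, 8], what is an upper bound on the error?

(a) Bisection has linear (order 1) convergence; the error is halved each step.

(b) Error bound = (b-a)/2^n = (8 - 1)/2^{18}
    = 7/2^{18}

(a) 1 (linear); (b) error ≤ 2.67e-05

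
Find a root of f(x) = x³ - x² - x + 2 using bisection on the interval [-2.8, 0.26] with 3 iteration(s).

f(x) = x³ - x² - x + 2
Initial interval: [-2.8, 0.26]

Iteration 1:
  c_1 = (-2.800000 + 0.260000)/2 = -1.270000
  f(c_1) = f(-1.270000) = -0.391283
  f(a) × f(c) ≥ 0, new interval: [-1.270000, 0.260000]
Iteration 2:
  c_2 = (-1.270000 + 0.260000)/2 = -0.505000
  f(c_2) = f(-0.505000) = 2.121187
  f(a) × f(c) < 0, new interval: [-1.270000, -0.505000]
Iteration 3:
  c_3 = (-1.270000 + (-0.505000))/2 = -0.887500
  f(c_3) = f(-0.887500) = 1.400799
  f(a) × f(c) < 0, new interval: [-1.270000, -0.887500]

After 3 iteration(s), the approximation is c_3 = -0.887500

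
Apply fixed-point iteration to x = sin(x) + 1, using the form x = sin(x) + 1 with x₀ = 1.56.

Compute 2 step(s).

Equation: x = sin(x) + 1
Fixed-point form: x = sin(x) + 1
x₀ = 1.56

x_1 = g(1.560000) = 1.999942
x_2 = g(1.999942) = 1.909322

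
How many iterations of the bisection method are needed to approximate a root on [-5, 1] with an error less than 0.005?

We need (b-a)/2^n ≤ 0.005
(1 - (-5))/2^n ≤ 0.005
6/2^n ≤ 0.005
2^n ≥ 1200
n ≥ log₂(1200) = 10.23
n ≥ 11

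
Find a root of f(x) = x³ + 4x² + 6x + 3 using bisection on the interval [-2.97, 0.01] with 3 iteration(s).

f(x) = x³ + 4x² + 6x + 3
Initial interval: [-2.97, 0.01]

Iteration 1:
  c_1 = (-2.970000 + 0.010000)/2 = -1.480000
  f(c_1) = f(-1.480000) = -0.360192
  f(a) × f(c) ≥ 0, new interval: [-1.480000, 0.010000]
Iteration 2:
  c_2 = (-1.480000 + 0.010000)/2 = -0.735000
  f(c_2) = f(-0.735000) = 0.353835
  f(a) × f(c) < 0, new interval: [-1.480000, -0.735000]
Iteration 3:
  c_3 = (-1.480000 + (-0.735000))/2 = -1.107500
  f(c_3) = f(-1.107500) = -0.097186
  f(a) × f(c) ≥ 0, new interval: [-1.107500, -0.735000]

After 3 iteration(s), the approximation is c_3 = -1.107500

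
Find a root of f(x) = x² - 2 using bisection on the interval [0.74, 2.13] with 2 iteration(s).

f(x) = x² - 2
Initial interval: [0.74, 2.13]

Iteration 1:
  c_1 = (0.740000 + 2.130000)/2 = 1.435000
  f(c_1) = f(1.435000) = 0.059225
  f(a) × f(c) < 0, new interval: [0.740000, 1.435000]
Iteration 2:
  c_2 = (0.740000 + 1.435000)/2 = 1.087500
  f(c_2) = f(1.087500) = -0.817344
  f(a) × f(c) ≥ 0, new interval: [1.087500, 1.435000]

After 2 iteration(s), the approximation is c_2 = 1.087500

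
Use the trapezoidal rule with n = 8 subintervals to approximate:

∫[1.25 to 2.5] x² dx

f(x) = x²
a = 1.25, b = 2.5, n = 8
h = (b - a)/n = 0.156250

Trapezoidal rule: (h/2)[f(x₀) + 2f(x₁) + 2f(x₂) + ... + f(xₙ)]

x_0 = 1.2500, f(x_0) = 1.562500, coefficient = 1
x_1 = 1.4062, f(x_1) = 1.977539, coefficient = 2
x_2 = 1.5625, f(x_2) = 2.441406, coefficient = 2
x_3 = 1.7188, f(x_3) = 2.954102, coefficient = 2
x_4 = 1.8750, f(x_4) = 3.515625, coefficient = 2
x_5 = 2.0312, f(x_5) = 4.125977, coefficient = 2
x_6 = 2.1875, f(x_6) = 4.785156, coefficient = 2
x_7 = 2.3438, f(x_7) = 5.493164, coefficient = 2
x_8 = 2.5000, f(x_8) = 6.250000, coefficient = 1

I ≈ (0.156250/2) × 58.398438 = 4.562378
Exact value: 4.557292
Error: 0.005086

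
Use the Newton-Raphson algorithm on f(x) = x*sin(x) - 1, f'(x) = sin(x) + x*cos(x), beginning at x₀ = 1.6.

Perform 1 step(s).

f(x) = x*sin(x) - 1
f'(x) = sin(x) + x*cos(x)
x₀ = 1.6

Newton-Raphson formula: x_{n+1} = x_n - f(x_n)/f'(x_n)

Iteration 1:
  f(1.600000) = 0.599318
  f'(1.600000) = 0.952854
  x_1 = 1.600000 - 0.599318/0.952854 = 0.971029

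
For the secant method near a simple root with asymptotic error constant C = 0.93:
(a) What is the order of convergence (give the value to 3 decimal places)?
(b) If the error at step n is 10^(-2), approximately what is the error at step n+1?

(a) Secant method has superlinear convergence with order φ = (1+√5)/2 ≈ 1.618.
    This means |e_{n+1}| ≈ C|e_n|^1.618.

(b) With |e_n| = 10^(-2) and C = 0.93:
    |e_{n+1}| ≈ 0.93 × (10^(-2))^1.618 = 0.93 × 10^(-3.24)

(a) ≈ 1.618 (golden ratio); (b) |e_{n+1}| ≈ 5.400e-04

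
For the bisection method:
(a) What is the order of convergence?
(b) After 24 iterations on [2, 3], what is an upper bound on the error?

(a) Bisection has linear (order 1) convergence; the error is halved each step.

(b) Error bound = (b-a)/2^n = (3 - 2)/2^{24}
    = 1/2^{24}

(a) 1 (linear); (b) error ≤ 5.96e-08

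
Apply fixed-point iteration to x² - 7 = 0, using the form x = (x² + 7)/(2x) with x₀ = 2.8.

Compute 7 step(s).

Equation: x² - 7 = 0
Fixed-point form: x = (x² + 7)/(2x)
x₀ = 2.8

x_1 = g(2.800000) = 2.650000
x_2 = g(2.650000) = 2.645755
x_3 = g(2.645755) = 2.645751
x_4 = g(2.645751) = 2.645751
x_5 = g(2.645751) = 2.645751
x_6 = g(2.645751) = 2.645751
x_7 = g(2.645751) = 2.645751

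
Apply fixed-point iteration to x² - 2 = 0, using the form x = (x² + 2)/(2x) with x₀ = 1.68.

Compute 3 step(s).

Equation: x² - 2 = 0
Fixed-point form: x = (x² + 2)/(2x)
x₀ = 1.68

x_1 = g(1.680000) = 1.435238
x_2 = g(1.435238) = 1.414368
x_3 = g(1.414368) = 1.414214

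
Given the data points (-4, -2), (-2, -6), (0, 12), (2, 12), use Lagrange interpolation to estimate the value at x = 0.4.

Lagrange interpolation formula:
P(x) = Σ yᵢ × Lᵢ(x)
where Lᵢ(x) = Π_{j≠i} (x - xⱼ)/(xᵢ - xⱼ)

L_0(0.4) = (0.4 - (-2))/(-4 - (-2)) × (0.4 - 0)/(-4 - 0) × (0.4 - 2)/(-4 - 2) = 0.032000
L_1(0.4) = (0.4 - (-4))/(-2 - (-4)) × (0.4 - 0)/(-2 - 0) × (0.4 - 2)/(-2 - 2) = -0.176000
L_2(0.4) = (0.4 - (-4))/(0 - (-4)) × (0.4 - (-2))/(0 - (-2)) × (0.4 - 2)/(0 - 2) = 1.056000
L_3(0.4) = (0.4 - (-4))/(2 - (-4)) × (0.4 - (-2))/(2 - (-2)) × (0.4 - 0)/(2 - 0) = 0.088000

P(0.4) = (-2)×L_0(0.4) + (-6)×L_1(0.4) + 12×L_2(0.4) + 12×L_3(0.4)
P(0.4) = 14.720000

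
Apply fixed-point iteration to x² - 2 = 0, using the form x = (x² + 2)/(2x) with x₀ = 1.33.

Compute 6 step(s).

Equation: x² - 2 = 0
Fixed-point form: x = (x² + 2)/(2x)
x₀ = 1.33

x_1 = g(1.330000) = 1.416880
x_2 = g(1.416880) = 1.414216
x_3 = g(1.414216) = 1.414214
x_4 = g(1.414214) = 1.414214
x_5 = g(1.414214) = 1.414214
x_6 = g(1.414214) = 1.414214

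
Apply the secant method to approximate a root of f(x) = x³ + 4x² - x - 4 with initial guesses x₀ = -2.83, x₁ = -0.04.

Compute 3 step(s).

f(x) = x³ + 4x² - x - 4
x₀ = -2.83, x₁ = -0.04

Secant formula: x_{n+1} = x_n - f(x_n)(x_n - x_{n-1})/(f(x_n) - f(x_{n-1}))

Iteration 1:
  f(-2.830000) = 8.200413
  f(-0.040000) = -3.953664
  x_2 = -0.040000 - (-3.953664)×(-0.040000 - (-2.830000))/(-3.953664 - 8.200413)
       = -0.947574
Iteration 2:
  f(-0.040000) = -3.953664
  f(-0.947574) = -0.311664
  x_3 = -0.947574 - (-0.311664)×(-0.947574 - (-0.040000))/(-0.311664 - (-3.953664))
       = -1.025240
Iteration 3:
  f(-0.947574) = -0.311664
  f(-1.025240) = 0.152058
  x_4 = -1.025240 - 0.152058×(-1.025240 - (-0.947574))/(0.152058 - (-0.311664))
       = -0.999772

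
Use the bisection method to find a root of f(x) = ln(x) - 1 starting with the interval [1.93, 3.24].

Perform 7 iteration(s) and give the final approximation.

f(x) = ln(x) - 1
Initial interval: [1.93, 3.24]

Iteration 1:
  c_1 = (1.930000 + 3.240000)/2 = 2.585000
  f(c_1) = f(2.585000) = -0.050274
  f(a) × f(c) ≥ 0, new interval: [2.585000, 3.240000]
Iteration 2:
  c_2 = (2.585000 + 3.240000)/2 = 2.912500
  f(c_2) = f(2.912500) = 0.069012
  f(a) × f(c) < 0, new interval: [2.585000, 2.912500]
Iteration 3:
  c_3 = (2.585000 + 2.912500)/2 = 2.748750
  f(c_3) = f(2.748750) = 0.011146
  f(a) × f(c) < 0, new interval: [2.585000, 2.748750]
Iteration 4:
  c_4 = (2.585000 + 2.748750)/2 = 2.666875
  f(c_4) = f(2.666875) = -0.019093
  f(a) × f(c) ≥ 0, new interval: [2.666875, 2.748750]
Iteration 5:
  c_5 = (2.666875 + 2.748750)/2 = 2.707813
  f(c_5) = f(2.707813) = -0.003859
  f(a) × f(c) ≥ 0, new interval: [2.707813, 2.748750]
Iteration 6:
  c_6 = (2.707813 + 2.748750)/2 = 2.728281
  f(c_6) = f(2.728281) = 0.003672
  f(a) × f(c) < 0, new interval: [2.707813, 2.728281]
Iteration 7:
  c_7 = (2.707813 + 2.728281)/2 = 2.718047
  f(c_7) = f(2.718047) = -0.000086
  f(a) × f(c) ≥ 0, new interval: [2.718047, 2.728281]

After 7 iteration(s), the approximation is c_7 = 2.718047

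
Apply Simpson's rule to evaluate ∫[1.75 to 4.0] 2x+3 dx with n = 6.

f(x) = 2x+3
a = 1.75, b = 4.0, n = 6
h = (b - a)/n = 0.375000

Simpson's rule: (h/3)[f(x₀) + 4f(x₁) + 2f(x₂) + ... + f(xₙ)]

x_0 = 1.7500, f(x_0) = 6.500000, coefficient = 1
x_1 = 2.1250, f(x_1) = 7.250000, coefficient = 4
x_2 = 2.5000, f(x_2) = 8.000000, coefficient = 2
x_3 = 2.8750, f(x_3) = 8.750000, coefficient = 4
x_4 = 3.2500, f(x_4) = 9.500000, coefficient = 2
x_5 = 3.6250, f(x_5) = 10.250000, coefficient = 4
x_6 = 4.0000, f(x_6) = 11.000000, coefficient = 1

I ≈ (0.375000/3) × 157.500000 = 19.687500
Exact value: 19.687500
Error: 0.000000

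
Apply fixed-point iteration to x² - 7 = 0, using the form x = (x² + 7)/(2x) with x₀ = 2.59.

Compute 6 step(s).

Equation: x² - 7 = 0
Fixed-point form: x = (x² + 7)/(2x)
x₀ = 2.59

x_1 = g(2.590000) = 2.646351
x_2 = g(2.646351) = 2.645751
x_3 = g(2.645751) = 2.645751
x_4 = g(2.645751) = 2.645751
x_5 = g(2.645751) = 2.645751
x_6 = g(2.645751) = 2.645751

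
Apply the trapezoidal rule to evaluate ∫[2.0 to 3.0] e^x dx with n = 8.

f(x) = e^x
a = 2.0, b = 3.0, n = 8
h = (b - a)/n = 0.125000

Trapezoidal rule: (h/2)[f(x₀) + 2f(x₁) + 2f(x₂) + ... + f(xₙ)]

x_0 = 2.0000, f(x_0) = 7.389056, coefficient = 1
x_1 = 2.1250, f(x_1) = 8.372897, coefficient = 2
x_2 = 2.2500, f(x_2) = 9.487736, coefficient = 2
x_3 = 2.3750, f(x_3) = 10.751013, coefficient = 2
x_4 = 2.5000, f(x_4) = 12.182494, coefficient = 2
x_5 = 2.6250, f(x_5) = 13.804574, coefficient = 2
x_6 = 2.7500, f(x_6) = 15.642632, coefficient = 2
x_7 = 2.8750, f(x_7) = 17.725424, coefficient = 2
x_8 = 3.0000, f(x_8) = 20.085537, coefficient = 1

I ≈ (0.125000/2) × 203.408134 = 12.713008
Exact value: 12.696481
Error: 0.016528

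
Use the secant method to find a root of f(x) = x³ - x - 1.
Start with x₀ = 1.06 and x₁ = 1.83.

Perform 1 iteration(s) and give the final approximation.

f(x) = x³ - x - 1
x₀ = 1.06, x₁ = 1.83

Secant formula: x_{n+1} = x_n - f(x_n)(x_n - x_{n-1})/(f(x_n) - f(x_{n-1}))

Iteration 1:
  f(1.060000) = -0.868984
  f(1.830000) = 3.298487
  x_2 = 1.830000 - 3.298487×(1.830000 - 1.060000)/(3.298487 - (-0.868984))
       = 1.220557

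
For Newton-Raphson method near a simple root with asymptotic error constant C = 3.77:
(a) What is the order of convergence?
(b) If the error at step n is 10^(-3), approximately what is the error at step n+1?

(a) Newton-Raphson has quadratic (order 2) convergence near simple roots.
    This means |e_{n+1}| ≈ C|e_n|².

(b) With |e_n| = 10^(-3) and C = 3.77:
    |e_{n+1}| ≈ 3.77 × (10^(-3))² = 3.77 × 10^(-6)

(a) 2 (quadratic); (b) |e_{n+1}| ≈ 3.770e-06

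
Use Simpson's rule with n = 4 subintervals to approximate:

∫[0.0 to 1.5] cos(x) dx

f(x) = cos(x)
a = 0.0, b = 1.5, n = 4
h = (b - a)/n = 0.375000

Simpson's rule: (h/3)[f(x₀) + 4f(x₁) + 2f(x₂) + ... + f(xₙ)]

x_0 = 0.0000, f(x_0) = 1.000000, coefficient = 1
x_1 = 0.3750, f(x_1) = 0.930508, coefficient = 4
x_2 = 0.7500, f(x_2) = 0.731689, coefficient = 2
x_3 = 1.1250, f(x_3) = 0.431177, coefficient = 4
x_4 = 1.5000, f(x_4) = 0.070737, coefficient = 1

I ≈ (0.375000/3) × 7.980851 = 0.997606
Exact value: 0.997495
Error: 0.000111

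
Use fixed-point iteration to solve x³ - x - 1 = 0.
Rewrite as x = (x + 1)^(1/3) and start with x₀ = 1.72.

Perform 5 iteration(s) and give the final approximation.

Equation: x³ - x - 1 = 0
Fixed-point form: x = (x + 1)^(1/3)
x₀ = 1.72

x_1 = g(1.720000) = 1.395906
x_2 = g(1.395906) = 1.338104
x_3 = g(1.338104) = 1.327256
x_4 = g(1.327256) = 1.325200
x_5 = g(1.325200) = 1.324809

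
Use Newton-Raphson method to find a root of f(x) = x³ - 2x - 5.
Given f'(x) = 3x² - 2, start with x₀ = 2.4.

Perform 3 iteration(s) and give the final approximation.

f(x) = x³ - 2x - 5
f'(x) = 3x² - 2
x₀ = 2.4

Newton-Raphson formula: x_{n+1} = x_n - f(x_n)/f'(x_n)

Iteration 1:
  f(2.400000) = 4.024000
  f'(2.400000) = 15.280000
  x_1 = 2.400000 - 4.024000/15.280000 = 2.136649
Iteration 2:
  f(2.136649) = 0.481082
  f'(2.136649) = 11.695810
  x_2 = 2.136649 - 0.481082/11.695810 = 2.095516
Iteration 3:
  f(2.095516) = 0.010775
  f'(2.095516) = 11.173567
  x_3 = 2.095516 - 0.010775/11.173567 = 2.094552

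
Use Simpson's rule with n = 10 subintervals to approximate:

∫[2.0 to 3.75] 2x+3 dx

f(x) = 2x+3
a = 2.0, b = 3.75, n = 10
h = (b - a)/n = 0.175000

Simpson's rule: (h/3)[f(x₀) + 4f(x₁) + 2f(x₂) + ... + f(xₙ)]

x_0 = 2.0000, f(x_0) = 7.000000, coefficient = 1
x_1 = 2.1750, f(x_1) = 7.350000, coefficient = 4
x_2 = 2.3500, f(x_2) = 7.700000, coefficient = 2
x_3 = 2.5250, f(x_3) = 8.050000, coefficient = 4
x_4 = 2.7000, f(x_4) = 8.400000, coefficient = 2
x_5 = 2.8750, f(x_5) = 8.750000, coefficient = 4
x_6 = 3.0500, f(x_6) = 9.100000, coefficient = 2
x_7 = 3.2250, f(x_7) = 9.450000, coefficient = 4
x_8 = 3.4000, f(x_8) = 9.800000, coefficient = 2
x_9 = 3.5750, f(x_9) = 10.150000, coefficient = 4
x_10 = 3.7500, f(x_10) = 10.500000, coefficient = 1

I ≈ (0.175000/3) × 262.500000 = 15.312500
Exact value: 15.312500
Error: 0.000000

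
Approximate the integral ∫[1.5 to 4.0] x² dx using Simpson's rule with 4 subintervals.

f(x) = x²
a = 1.5, b = 4.0, n = 4
h = (b - a)/n = 0.625000

Simpson's rule: (h/3)[f(x₀) + 4f(x₁) + 2f(x₂) + ... + f(xₙ)]

x_0 = 1.5000, f(x_0) = 2.250000, coefficient = 1
x_1 = 2.1250, f(x_1) = 4.515625, coefficient = 4
x_2 = 2.7500, f(x_2) = 7.562500, coefficient = 2
x_3 = 3.3750, f(x_3) = 11.390625, coefficient = 4
x_4 = 4.0000, f(x_4) = 16.000000, coefficient = 1

I ≈ (0.625000/3) × 97.000000 = 20.208333
Exact value: 20.208333
Error: 0.000000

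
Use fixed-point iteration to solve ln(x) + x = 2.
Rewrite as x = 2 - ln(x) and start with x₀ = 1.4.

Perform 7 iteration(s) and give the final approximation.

Equation: ln(x) + x = 2
Fixed-point form: x = 2 - ln(x)
x₀ = 1.4

x_1 = g(1.400000) = 1.663528
x_2 = g(1.663528) = 1.491059
x_3 = g(1.491059) = 1.600513
x_4 = g(1.600513) = 1.529676
x_5 = g(1.529676) = 1.574944
x_6 = g(1.574944) = 1.545780
x_7 = g(1.545780) = 1.564471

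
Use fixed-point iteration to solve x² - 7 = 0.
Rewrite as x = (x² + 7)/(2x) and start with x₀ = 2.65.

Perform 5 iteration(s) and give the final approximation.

Equation: x² - 7 = 0
Fixed-point form: x = (x² + 7)/(2x)
x₀ = 2.65

x_1 = g(2.650000) = 2.645755
x_2 = g(2.645755) = 2.645751
x_3 = g(2.645751) = 2.645751
x_4 = g(2.645751) = 2.645751
x_5 = g(2.645751) = 2.645751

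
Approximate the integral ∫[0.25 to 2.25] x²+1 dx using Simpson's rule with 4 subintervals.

f(x) = x²+1
a = 0.25, b = 2.25, n = 4
h = (b - a)/n = 0.500000

Simpson's rule: (h/3)[f(x₀) + 4f(x₁) + 2f(x₂) + ... + f(xₙ)]

x_0 = 0.2500, f(x_0) = 1.062500, coefficient = 1
x_1 = 0.7500, f(x_1) = 1.562500, coefficient = 4
x_2 = 1.2500, f(x_2) = 2.562500, coefficient = 2
x_3 = 1.7500, f(x_3) = 4.062500, coefficient = 4
x_4 = 2.2500, f(x_4) = 6.062500, coefficient = 1

I ≈ (0.500000/3) × 34.750000 = 5.791667
Exact value: 5.791667
Error: 0.000000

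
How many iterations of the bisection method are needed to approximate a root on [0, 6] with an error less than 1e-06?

We need (b-a)/2^n ≤ 1e-06
(6 - 0)/2^n ≤ 1e-06
6/2^n ≤ 1e-06
2^n ≥ 6000000
n ≥ log₂(6000000) = 22.52
n ≥ 23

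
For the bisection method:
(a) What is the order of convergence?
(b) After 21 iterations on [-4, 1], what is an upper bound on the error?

(a) Bisection has linear (order 1) convergence; the error is halved each step.

(b) Error bound = (b-a)/2^n = (1 - (-4))/2^{21}
    = 5/2^{21}

(a) 1 (linear); (b) error ≤ 2.38e-06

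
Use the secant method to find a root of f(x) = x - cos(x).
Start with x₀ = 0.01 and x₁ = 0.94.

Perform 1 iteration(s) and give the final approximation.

f(x) = x - cos(x)
x₀ = 0.01, x₁ = 0.94

Secant formula: x_{n+1} = x_n - f(x_n)(x_n - x_{n-1})/(f(x_n) - f(x_{n-1}))

Iteration 1:
  f(0.010000) = -0.989950
  f(0.940000) = 0.350212
  x_2 = 0.940000 - 0.350212×(0.940000 - 0.010000)/(0.350212 - (-0.989950))
       = 0.696972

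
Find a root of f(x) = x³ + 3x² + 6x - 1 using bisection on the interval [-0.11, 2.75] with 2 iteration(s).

f(x) = x³ + 3x² + 6x - 1
Initial interval: [-0.11, 2.75]

Iteration 1:
  c_1 = (-0.110000 + 2.750000)/2 = 1.320000
  f(c_1) = f(1.320000) = 14.447168
  f(a) × f(c) < 0, new interval: [-0.110000, 1.320000]
Iteration 2:
  c_2 = (-0.110000 + 1.320000)/2 = 0.605000
  f(c_2) = f(0.605000) = 3.949520
  f(a) × f(c) < 0, new interval: [-0.110000, 0.605000]

After 2 iteration(s), the approximation is c_2 = 0.605000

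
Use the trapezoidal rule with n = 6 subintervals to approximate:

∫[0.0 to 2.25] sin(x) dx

f(x) = sin(x)
a = 0.0, b = 2.25, n = 6
h = (b - a)/n = 0.375000

Trapezoidal rule: (h/2)[f(x₀) + 2f(x₁) + 2f(x₂) + ... + f(xₙ)]

x_0 = 0.0000, f(x_0) = 0.000000, coefficient = 1
x_1 = 0.3750, f(x_1) = 0.366273, coefficient = 2
x_2 = 0.7500, f(x_2) = 0.681639, coefficient = 2
x_3 = 1.1250, f(x_3) = 0.902268, coefficient = 2
x_4 = 1.5000, f(x_4) = 0.997495, coefficient = 2
x_5 = 1.8750, f(x_5) = 0.954086, coefficient = 2
x_6 = 2.2500, f(x_6) = 0.778073, coefficient = 1

I ≈ (0.375000/2) × 8.581592 = 1.609049
Exact value: 1.628174
Error: 0.019125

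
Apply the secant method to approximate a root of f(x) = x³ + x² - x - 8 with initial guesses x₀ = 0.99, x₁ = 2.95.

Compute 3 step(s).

f(x) = x³ + x² - x - 8
x₀ = 0.99, x₁ = 2.95

Secant formula: x_{n+1} = x_n - f(x_n)(x_n - x_{n-1})/(f(x_n) - f(x_{n-1}))

Iteration 1:
  f(0.990000) = -7.039601
  f(2.950000) = 23.424875
  x_2 = 2.950000 - 23.424875×(2.950000 - 0.990000)/(23.424875 - (-7.039601))
       = 1.442908
Iteration 2:
  f(2.950000) = 23.424875
  f(1.442908) = -4.356810
  x_3 = 1.442908 - (-4.356810)×(1.442908 - 2.950000)/(-4.356810 - 23.424875)
       = 1.679255
Iteration 3:
  f(1.442908) = -4.356810
  f(1.679255) = -2.124029
  x_4 = 1.679255 - (-2.124029)×(1.679255 - 1.442908)/(-2.124029 - (-4.356810))
       = 1.904090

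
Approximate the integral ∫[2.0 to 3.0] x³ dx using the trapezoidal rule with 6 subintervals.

f(x) = x³
a = 2.0, b = 3.0, n = 6
h = (b - a)/n = 0.166667

Trapezoidal rule: (h/2)[f(x₀) + 2f(x₁) + 2f(x₂) + ... + f(xₙ)]

x_0 = 2.0000, f(x_0) = 8.000000, coefficient = 1
x_1 = 2.1667, f(x_1) = 10.171296, coefficient = 2
x_2 = 2.3333, f(x_2) = 12.703704, coefficient = 2
x_3 = 2.5000, f(x_3) = 15.625000, coefficient = 2
x_4 = 2.6667, f(x_4) = 18.962963, coefficient = 2
x_5 = 2.8333, f(x_5) = 22.745370, coefficient = 2
x_6 = 3.0000, f(x_6) = 27.000000, coefficient = 1

I ≈ (0.166667/2) × 195.416667 = 16.284722
Exact value: 16.250000
Error: 0.034722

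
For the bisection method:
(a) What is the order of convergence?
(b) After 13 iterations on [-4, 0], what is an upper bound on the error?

(a) Bisection has linear (order 1) convergence; the error is halved each step.

(b) Error bound = (b-a)/2^n = (0 - (-4))/2^{13}
    = 4/2^{13}

(a) 1 (linear); (b) error ≤ 4.88e-04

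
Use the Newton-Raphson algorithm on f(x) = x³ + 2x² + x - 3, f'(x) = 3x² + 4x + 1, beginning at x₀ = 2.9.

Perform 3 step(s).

f(x) = x³ + 2x² + x - 3
f'(x) = 3x² + 4x + 1
x₀ = 2.9

Newton-Raphson formula: x_{n+1} = x_n - f(x_n)/f'(x_n)

Iteration 1:
  f(2.900000) = 41.109000
  f'(2.900000) = 37.830000
  x_1 = 2.900000 - 41.109000/37.830000 = 1.813323
Iteration 2:
  f(1.813323) = 11.352060
  f'(1.813323) = 18.117709
  x_2 = 1.813323 - 11.352060/18.117709 = 1.186750
Iteration 3:
  f(1.186750) = 2.674893
  f'(1.186750) = 9.972129
  x_3 = 1.186750 - 2.674893/9.972129 = 0.918513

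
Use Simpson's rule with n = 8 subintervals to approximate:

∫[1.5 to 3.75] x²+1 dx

f(x) = x²+1
a = 1.5, b = 3.75, n = 8
h = (b - a)/n = 0.281250

Simpson's rule: (h/3)[f(x₀) + 4f(x₁) + 2f(x₂) + ... + f(xₙ)]

x_0 = 1.5000, f(x_0) = 3.250000, coefficient = 1
x_1 = 1.7812, f(x_1) = 4.172852, coefficient = 4
x_2 = 2.0625, f(x_2) = 5.253906, coefficient = 2
x_3 = 2.3438, f(x_3) = 6.493164, coefficient = 4
x_4 = 2.6250, f(x_4) = 7.890625, coefficient = 2
x_5 = 2.9062, f(x_5) = 9.446289, coefficient = 4
x_6 = 3.1875, f(x_6) = 11.160156, coefficient = 2
x_7 = 3.4688, f(x_7) = 13.032227, coefficient = 4
x_8 = 3.7500, f(x_8) = 15.062500, coefficient = 1

I ≈ (0.281250/3) × 199.500000 = 18.703125
Exact value: 18.703125
Error: 0.000000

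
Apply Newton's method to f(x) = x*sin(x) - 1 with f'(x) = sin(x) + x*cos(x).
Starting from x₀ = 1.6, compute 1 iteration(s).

f(x) = x*sin(x) - 1
f'(x) = sin(x) + x*cos(x)
x₀ = 1.6

Newton-Raphson formula: x_{n+1} = x_n - f(x_n)/f'(x_n)

Iteration 1:
  f(1.600000) = 0.599318
  f'(1.600000) = 0.952854
  x_1 = 1.600000 - 0.599318/0.952854 = 0.971029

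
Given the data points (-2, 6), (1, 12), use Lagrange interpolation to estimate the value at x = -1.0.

Lagrange interpolation formula:
P(x) = Σ yᵢ × Lᵢ(x)
where Lᵢ(x) = Π_{j≠i} (x - xⱼ)/(xᵢ - xⱼ)

L_0(-1.0) = (-1.0 - 1)/(-2 - 1) = 0.666667
L_1(-1.0) = (-1.0 - (-2))/(1 - (-2)) = 0.333333

P(-1.0) = 6×L_0(-1.0) + 12×L_1(-1.0)
P(-1.0) = 8.000000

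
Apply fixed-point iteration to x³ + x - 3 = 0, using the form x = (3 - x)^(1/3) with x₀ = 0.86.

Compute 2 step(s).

Equation: x³ + x - 3 = 0
Fixed-point form: x = (3 - x)^(1/3)
x₀ = 0.86

x_1 = g(0.860000) = 1.288659
x_2 = g(1.288659) = 1.196131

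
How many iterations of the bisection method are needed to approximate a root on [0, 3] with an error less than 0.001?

We need (b-a)/2^n ≤ 0.001
(3 - 0)/2^n ≤ 0.001
3/2^n ≤ 0.001
2^n ≥ 3000
n ≥ log₂(3000) = 11.55
n ≥ 12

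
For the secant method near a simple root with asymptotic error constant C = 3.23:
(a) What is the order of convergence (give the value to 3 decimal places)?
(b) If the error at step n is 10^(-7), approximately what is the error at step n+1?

(a) Secant method has superlinear convergence with order φ = (1+√5)/2 ≈ 1.618.
    This means |e_{n+1}| ≈ C|e_n|^1.618.

(b) With |e_n| = 10^(-7) and C = 3.23:
    |e_{n+1}| ≈ 3.23 × (10^(-7))^1.618 = 3.23 × 10^(-11.33)

(a) ≈ 1.618 (golden ratio); (b) |e_{n+1}| ≈ 1.524e-11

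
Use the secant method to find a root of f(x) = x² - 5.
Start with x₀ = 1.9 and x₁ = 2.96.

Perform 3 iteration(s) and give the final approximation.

f(x) = x² - 5
x₀ = 1.9, x₁ = 2.96

Secant formula: x_{n+1} = x_n - f(x_n)(x_n - x_{n-1})/(f(x_n) - f(x_{n-1}))

Iteration 1:
  f(1.900000) = -1.390000
  f(2.960000) = 3.761600
  x_2 = 2.960000 - 3.761600×(2.960000 - 1.900000)/(3.761600 - (-1.390000))
       = 2.186008
Iteration 2:
  f(2.960000) = 3.761600
  f(2.186008) = -0.221368
  x_3 = 2.186008 - (-0.221368)×(2.186008 - 2.960000)/(-0.221368 - 3.761600)
       = 2.229026
Iteration 3:
  f(2.186008) = -0.221368
  f(2.229026) = -0.031445
  x_4 = 2.229026 - (-0.031445)×(2.229026 - 2.186008)/(-0.031445 - (-0.221368))
       = 2.236148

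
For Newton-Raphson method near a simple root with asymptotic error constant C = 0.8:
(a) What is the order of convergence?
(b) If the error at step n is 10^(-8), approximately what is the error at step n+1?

(a) Newton-Raphson has quadratic (order 2) convergence near simple roots.
    This means |e_{n+1}| ≈ C|e_n|².

(b) With |e_n| = 10^(-8) and C = 0.8:
    |e_{n+1}| ≈ 0.8 × (10^(-8))² = 0.8 × 10^(-16)

(a) 2 (quadratic); (b) |e_{n+1}| ≈ 8.000e-17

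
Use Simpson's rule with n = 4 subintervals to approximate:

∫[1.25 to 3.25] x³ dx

f(x) = x³
a = 1.25, b = 3.25, n = 4
h = (b - a)/n = 0.500000

Simpson's rule: (h/3)[f(x₀) + 4f(x₁) + 2f(x₂) + ... + f(xₙ)]

x_0 = 1.2500, f(x_0) = 1.953125, coefficient = 1
x_1 = 1.7500, f(x_1) = 5.359375, coefficient = 4
x_2 = 2.2500, f(x_2) = 11.390625, coefficient = 2
x_3 = 2.7500, f(x_3) = 20.796875, coefficient = 4
x_4 = 3.2500, f(x_4) = 34.328125, coefficient = 1

I ≈ (0.500000/3) × 163.687500 = 27.281250
Exact value: 27.281250
Error: 0.000000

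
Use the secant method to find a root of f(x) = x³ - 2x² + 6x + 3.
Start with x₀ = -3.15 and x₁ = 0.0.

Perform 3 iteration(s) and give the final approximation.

f(x) = x³ - 2x² + 6x + 3
x₀ = -3.15, x₁ = 0.0

Secant formula: x_{n+1} = x_n - f(x_n)(x_n - x_{n-1})/(f(x_n) - f(x_{n-1}))

Iteration 1:
  f(-3.150000) = -67.000875
  f(0.000000) = 3.000000
  x_2 = 0.000000 - 3.000000×(0.000000 - (-3.150000))/(3.000000 - (-67.000875))
       = -0.134998
Iteration 2:
  f(0.000000) = 3.000000
  f(-0.134998) = 2.151101
  x_3 = -0.134998 - 2.151101×(-0.134998 - 0.000000)/(2.151101 - 3.000000)
       = -0.477082
Iteration 3:
  f(-0.134998) = 2.151101
  f(-0.477082) = -0.426298
  x_4 = -0.477082 - (-0.426298)×(-0.477082 - (-0.134998))/(-0.426298 - 2.151101)
       = -0.420502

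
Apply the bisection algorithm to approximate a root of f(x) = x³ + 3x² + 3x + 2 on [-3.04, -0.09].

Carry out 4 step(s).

f(x) = x³ + 3x² + 3x + 2
Initial interval: [-3.04, -0.09]

Iteration 1:
  c_1 = (-3.040000 + (-0.090000))/2 = -1.565000
  f(c_1) = f(-1.565000) = 0.819638
  f(a) × f(c) < 0, new interval: [-3.040000, -1.565000]
Iteration 2:
  c_2 = (-3.040000 + (-1.565000))/2 = -2.302500
  f(c_2) = f(-2.302500) = -1.209699
  f(a) × f(c) ≥ 0, new interval: [-2.302500, -1.565000]
Iteration 3:
  c_3 = (-2.302500 + (-1.565000))/2 = -1.933750
  f(c_3) = f(-1.933750) = 0.185874
  f(a) × f(c) < 0, new interval: [-2.302500, -1.933750]
Iteration 4:
  c_4 = (-2.302500 + (-1.933750))/2 = -2.118125
  f(c_4) = f(-2.118125) = -0.397884
  f(a) × f(c) ≥ 0, new interval: [-2.118125, -1.933750]

After 4 iteration(s), the approximation is c_4 = -2.118125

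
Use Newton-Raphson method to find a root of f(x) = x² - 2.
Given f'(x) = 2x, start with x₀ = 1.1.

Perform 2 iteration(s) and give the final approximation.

f(x) = x² - 2
f'(x) = 2x
x₀ = 1.1

Newton-Raphson formula: x_{n+1} = x_n - f(x_n)/f'(x_n)

Iteration 1:
  f(1.100000) = -0.790000
  f'(1.100000) = 2.200000
  x_1 = 1.100000 - (-0.790000)/2.200000 = 1.459091
Iteration 2:
  f(1.459091) = 0.128946
  f'(1.459091) = 2.918182
  x_2 = 1.459091 - 0.128946/2.918182 = 1.414904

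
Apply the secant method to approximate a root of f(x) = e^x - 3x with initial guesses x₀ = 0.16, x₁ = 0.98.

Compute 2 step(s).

f(x) = e^x - 3x
x₀ = 0.16, x₁ = 0.98

Secant formula: x_{n+1} = x_n - f(x_n)(x_n - x_{n-1})/(f(x_n) - f(x_{n-1}))

Iteration 1:
  f(0.160000) = 0.693511
  f(0.980000) = -0.275544
  x_2 = 0.980000 - (-0.275544)×(0.980000 - 0.160000)/(-0.275544 - 0.693511)
       = 0.746839
Iteration 2:
  f(0.980000) = -0.275544
  f(0.746839) = -0.130198
  x_3 = 0.746839 - (-0.130198)×(0.746839 - 0.980000)/(-0.130198 - (-0.275544))
       = 0.537977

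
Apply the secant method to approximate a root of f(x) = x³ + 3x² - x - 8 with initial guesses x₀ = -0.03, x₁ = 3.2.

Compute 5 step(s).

f(x) = x³ + 3x² - x - 8
x₀ = -0.03, x₁ = 3.2

Secant formula: x_{n+1} = x_n - f(x_n)(x_n - x_{n-1})/(f(x_n) - f(x_{n-1}))

Iteration 1:
  f(-0.030000) = -7.967327
  f(3.200000) = 52.288000
  x_2 = 3.200000 - 52.288000×(3.200000 - (-0.030000))/(52.288000 - (-7.967327))
       = 0.397090
Iteration 2:
  f(3.200000) = 52.288000
  f(0.397090) = -7.861435
  x_3 = 0.397090 - (-7.861435)×(0.397090 - 3.200000)/(-7.861435 - 52.288000)
       = 0.763426
Iteration 3:
  f(0.397090) = -7.861435
  f(0.763426) = -6.570028
  x_4 = 0.763426 - (-6.570028)×(0.763426 - 0.397090)/(-6.570028 - (-7.861435))
       = 2.627159
Iteration 4:
  f(0.763426) = -6.570028
  f(2.627159) = 28.211291
  x_5 = 2.627159 - 28.211291×(2.627159 - 0.763426)/(28.211291 - (-6.570028))
       = 1.115477
Iteration 5:
  f(2.627159) = 28.211291
  f(1.115477) = -3.994639
  x_6 = 1.115477 - (-3.994639)×(1.115477 - 2.627159)/(-3.994639 - 28.211291)
       = 1.302977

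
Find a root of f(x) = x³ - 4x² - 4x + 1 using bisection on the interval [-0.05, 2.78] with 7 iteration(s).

f(x) = x³ - 4x² - 4x + 1
Initial interval: [-0.05, 2.78]

Iteration 1:
  c_1 = (-0.050000 + 2.780000)/2 = 1.365000
  f(c_1) = f(1.365000) = -9.369598
  f(a) × f(c) < 0, new interval: [-0.050000, 1.365000]
Iteration 2:
  c_2 = (-0.050000 + 1.365000)/2 = 0.657500
  f(c_2) = f(0.657500) = -3.074984
  f(a) × f(c) < 0, new interval: [-0.050000, 0.657500]
Iteration 3:
  c_3 = (-0.050000 + 0.657500)/2 = 0.303750
  f(c_3) = f(0.303750) = -0.556031
  f(a) × f(c) < 0, new interval: [-0.050000, 0.303750]
Iteration 4:
  c_4 = (-0.050000 + 0.303750)/2 = 0.126875
  f(c_4) = f(0.126875) = 0.430153
  f(a) × f(c) ≥ 0, new interval: [0.126875, 0.303750]
Iteration 5:
  c_5 = (0.126875 + 0.303750)/2 = 0.215312
  f(c_5) = f(0.215312) = -0.036706
  f(a) × f(c) < 0, new interval: [0.126875, 0.215312]
Iteration 6:
  c_6 = (0.126875 + 0.215312)/2 = 0.171094
  f(c_6) = f(0.171094) = 0.203541
  f(a) × f(c) ≥ 0, new interval: [0.171094, 0.215312]
Iteration 7:
  c_7 = (0.171094 + 0.215312)/2 = 0.193203
  f(c_7) = f(0.193203) = 0.085089
  f(a) × f(c) ≥ 0, new interval: [0.193203, 0.215312]

After 7 iteration(s), the approximation is c_7 = 0.193203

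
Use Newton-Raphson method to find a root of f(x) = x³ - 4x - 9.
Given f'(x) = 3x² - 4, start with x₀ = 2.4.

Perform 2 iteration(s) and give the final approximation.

f(x) = x³ - 4x - 9
f'(x) = 3x² - 4
x₀ = 2.4

Newton-Raphson formula: x_{n+1} = x_n - f(x_n)/f'(x_n)

Iteration 1:
  f(2.400000) = -4.776000
  f'(2.400000) = 13.280000
  x_1 = 2.400000 - (-4.776000)/13.280000 = 2.759639
Iteration 2:
  f(2.759639) = 0.977763
  f'(2.759639) = 18.846815
  x_2 = 2.759639 - 0.977763/18.846815 = 2.707759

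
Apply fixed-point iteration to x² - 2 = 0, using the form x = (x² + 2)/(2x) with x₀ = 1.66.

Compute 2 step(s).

Equation: x² - 2 = 0
Fixed-point form: x = (x² + 2)/(2x)
x₀ = 1.66

x_1 = g(1.660000) = 1.432410
x_2 = g(1.432410) = 1.414329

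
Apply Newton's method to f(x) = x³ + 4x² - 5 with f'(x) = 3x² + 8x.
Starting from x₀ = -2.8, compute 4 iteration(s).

f(x) = x³ + 4x² - 5
f'(x) = 3x² + 8x
x₀ = -2.8

Newton-Raphson formula: x_{n+1} = x_n - f(x_n)/f'(x_n)

Iteration 1:
  f(-2.800000) = 4.408000
  f'(-2.800000) = 1.120000
  x_1 = -2.800000 - 4.408000/1.120000 = -6.735714
Iteration 2:
  f(-6.735714) = -129.118938
  f'(-6.735714) = 82.223827
  x_2 = -6.735714 - (-129.118938)/82.223827 = -5.165379
Iteration 3:
  f(-5.165379) = -36.093658
  f'(-5.165379) = 38.720399
  x_3 = -5.165379 - (-36.093658)/38.720399 = -4.233218
Iteration 4:
  f(-4.233218) = -9.179301
  f'(-4.233218) = 19.894662
  x_4 = -4.233218 - (-9.179301)/19.894662 = -3.771823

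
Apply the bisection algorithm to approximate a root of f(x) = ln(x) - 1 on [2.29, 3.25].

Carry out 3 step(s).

f(x) = ln(x) - 1
Initial interval: [2.29, 3.25]

Iteration 1:
  c_1 = (2.290000 + 3.250000)/2 = 2.770000
  f(c_1) = f(2.770000) = 0.018847
  f(a) × f(c) < 0, new interval: [2.290000, 2.770000]
Iteration 2:
  c_2 = (2.290000 + 2.770000)/2 = 2.530000
  f(c_2) = f(2.530000) = -0.071781
  f(a) × f(c) ≥ 0, new interval: [2.530000, 2.770000]
Iteration 3:
  c_3 = (2.530000 + 2.770000)/2 = 2.650000
  f(c_3) = f(2.650000) = -0.025440
  f(a) × f(c) ≥ 0, new interval: [2.650000, 2.770000]

After 3 iteration(s), the approximation is c_3 = 2.650000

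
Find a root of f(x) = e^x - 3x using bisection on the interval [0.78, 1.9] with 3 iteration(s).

f(x) = e^x - 3x
Initial interval: [0.78, 1.9]

Iteration 1:
  c_1 = (0.780000 + 1.900000)/2 = 1.340000
  f(c_1) = f(1.340000) = -0.200956
  f(a) × f(c) ≥ 0, new interval: [1.340000, 1.900000]
Iteration 2:
  c_2 = (1.340000 + 1.900000)/2 = 1.620000
  f(c_2) = f(1.620000) = 0.193090
  f(a) × f(c) < 0, new interval: [1.340000, 1.620000]
Iteration 3:
  c_3 = (1.340000 + 1.620000)/2 = 1.480000
  f(c_3) = f(1.480000) = -0.047054
  f(a) × f(c) ≥ 0, new interval: [1.480000, 1.620000]

After 3 iteration(s), the approximation is c_3 = 1.480000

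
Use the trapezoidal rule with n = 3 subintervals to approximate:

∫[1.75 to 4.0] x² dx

f(x) = x²
a = 1.75, b = 4.0, n = 3
h = (b - a)/n = 0.750000

Trapezoidal rule: (h/2)[f(x₀) + 2f(x₁) + 2f(x₂) + ... + f(xₙ)]

x_0 = 1.7500, f(x_0) = 3.062500, coefficient = 1
x_1 = 2.5000, f(x_1) = 6.250000, coefficient = 2
x_2 = 3.2500, f(x_2) = 10.562500, coefficient = 2
x_3 = 4.0000, f(x_3) = 16.000000, coefficient = 1

I ≈ (0.750000/2) × 52.687500 = 19.757812
Exact value: 19.546875
Error: 0.210938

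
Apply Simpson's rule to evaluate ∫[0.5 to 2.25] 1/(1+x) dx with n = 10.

f(x) = 1/(1+x)
a = 0.5, b = 2.25, n = 10
h = (b - a)/n = 0.175000

Simpson's rule: (h/3)[f(x₀) + 4f(x₁) + 2f(x₂) + ... + f(xₙ)]

x_0 = 0.5000, f(x_0) = 0.666667, coefficient = 1
x_1 = 0.6750, f(x_1) = 0.597015, coefficient = 4
x_2 = 0.8500, f(x_2) = 0.540541, coefficient = 2
x_3 = 1.0250, f(x_3) = 0.493827, coefficient = 4
x_4 = 1.2000, f(x_4) = 0.454545, coefficient = 2
x_5 = 1.3750, f(x_5) = 0.421053, coefficient = 4
x_6 = 1.5500, f(x_6) = 0.392157, coefficient = 2
x_7 = 1.7250, f(x_7) = 0.366972, coefficient = 4
x_8 = 1.9000, f(x_8) = 0.344828, coefficient = 2
x_9 = 2.0750, f(x_9) = 0.325203, coefficient = 4
x_10 = 2.2500, f(x_10) = 0.307692, coefficient = 1

I ≈ (0.175000/3) × 13.254782 = 0.773196
Exact value: 0.773190
Error: 0.000006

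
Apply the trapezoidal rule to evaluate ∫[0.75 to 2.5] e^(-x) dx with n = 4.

f(x) = e^(-x)
a = 0.75, b = 2.5, n = 4
h = (b - a)/n = 0.437500

Trapezoidal rule: (h/2)[f(x₀) + 2f(x₁) + 2f(x₂) + ... + f(xₙ)]

x_0 = 0.7500, f(x_0) = 0.472367, coefficient = 1
x_1 = 1.1875, f(x_1) = 0.304983, coefficient = 2
x_2 = 1.6250, f(x_2) = 0.196912, coefficient = 2
x_3 = 2.0625, f(x_3) = 0.127136, coefficient = 2
x_4 = 2.5000, f(x_4) = 0.082085, coefficient = 1

I ≈ (0.437500/2) × 1.812512 = 0.396487
Exact value: 0.390282
Error: 0.006205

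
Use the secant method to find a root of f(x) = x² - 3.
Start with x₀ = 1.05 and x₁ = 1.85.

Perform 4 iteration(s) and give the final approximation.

f(x) = x² - 3
x₀ = 1.05, x₁ = 1.85

Secant formula: x_{n+1} = x_n - f(x_n)(x_n - x_{n-1})/(f(x_n) - f(x_{n-1}))

Iteration 1:
  f(1.050000) = -1.897500
  f(1.850000) = 0.422500
  x_2 = 1.850000 - 0.422500×(1.850000 - 1.050000)/(0.422500 - (-1.897500))
       = 1.704310
Iteration 2:
  f(1.850000) = 0.422500
  f(1.704310) = -0.095326
  x_3 = 1.704310 - (-0.095326)×(1.704310 - 1.850000)/(-0.095326 - 0.422500)
       = 1.731130
Iteration 3:
  f(1.704310) = -0.095326
  f(1.731130) = -0.003188
  x_4 = 1.731130 - (-0.003188)×(1.731130 - 1.704310)/(-0.003188 - (-0.095326))
       = 1.732058
Iteration 4:
  f(1.731130) = -0.003188
  f(1.732058) = 0.000026
  x_5 = 1.732058 - 0.000026×(1.732058 - 1.731130)/(0.000026 - (-0.003188))
       = 1.732051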